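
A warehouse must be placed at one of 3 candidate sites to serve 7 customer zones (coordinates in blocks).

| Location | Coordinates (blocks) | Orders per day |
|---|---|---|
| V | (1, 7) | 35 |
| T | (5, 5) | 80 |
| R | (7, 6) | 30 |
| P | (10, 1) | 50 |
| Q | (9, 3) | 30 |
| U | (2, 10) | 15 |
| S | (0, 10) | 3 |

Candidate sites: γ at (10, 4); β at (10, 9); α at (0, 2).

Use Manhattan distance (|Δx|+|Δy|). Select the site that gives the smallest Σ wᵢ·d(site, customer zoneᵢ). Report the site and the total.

Total weighted distance at each candidate:
  γ (10, 4): total = 1518
  β (10, 9): total = 2063
  α (0, 2): total = 2204
Minimum is at γ with total 1518 blocks.

γ, total 1518 blocks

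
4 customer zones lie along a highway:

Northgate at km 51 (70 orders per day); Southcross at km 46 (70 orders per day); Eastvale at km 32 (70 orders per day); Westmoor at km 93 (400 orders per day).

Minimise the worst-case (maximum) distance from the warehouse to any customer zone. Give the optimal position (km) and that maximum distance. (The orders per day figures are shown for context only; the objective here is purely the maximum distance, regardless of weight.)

The 1-center on a line is the midpoint of the two extreme points: leftmost at 32, rightmost at 93.
Optimal location = (32 + 93)/2 = 62.5; maximum distance = (93 − 32)/2 = 30.5.

location 62.5, max distance 30.5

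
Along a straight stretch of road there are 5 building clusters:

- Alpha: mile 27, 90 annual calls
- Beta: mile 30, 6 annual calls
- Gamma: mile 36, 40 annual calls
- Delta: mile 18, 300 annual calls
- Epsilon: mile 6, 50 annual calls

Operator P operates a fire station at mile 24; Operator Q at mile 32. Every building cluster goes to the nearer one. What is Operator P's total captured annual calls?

440

The indifferent point is the midpoint (24+32)/2 = 28; building clusters left of it (closer to Operator P at 24) go to Operator P, those right go to Operator Q.
  Epsilon at 6 (w=50) → Operator P
  Delta at 18 (w=300) → Operator P
  Alpha at 27 (w=90) → Operator P
  Beta at 30 (w=6) → Operator Q
  Gamma at 36 (w=40) → Operator Q
Operator P captures 440; Operator Q captures 46.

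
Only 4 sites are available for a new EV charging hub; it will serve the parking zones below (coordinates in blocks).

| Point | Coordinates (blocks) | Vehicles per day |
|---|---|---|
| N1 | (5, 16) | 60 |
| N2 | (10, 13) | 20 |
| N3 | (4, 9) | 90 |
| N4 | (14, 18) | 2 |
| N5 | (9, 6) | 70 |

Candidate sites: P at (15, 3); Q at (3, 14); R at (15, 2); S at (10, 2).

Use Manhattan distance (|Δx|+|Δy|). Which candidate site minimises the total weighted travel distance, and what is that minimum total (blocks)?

Total weighted distance at each candidate:
  P (15, 3): total = 3872
  Q (3, 14): total = 1950
  R (15, 2): total = 4114
  S (10, 2): total = 2920
Minimum is at Q with total 1950 blocks.

Q, total 1950 blocks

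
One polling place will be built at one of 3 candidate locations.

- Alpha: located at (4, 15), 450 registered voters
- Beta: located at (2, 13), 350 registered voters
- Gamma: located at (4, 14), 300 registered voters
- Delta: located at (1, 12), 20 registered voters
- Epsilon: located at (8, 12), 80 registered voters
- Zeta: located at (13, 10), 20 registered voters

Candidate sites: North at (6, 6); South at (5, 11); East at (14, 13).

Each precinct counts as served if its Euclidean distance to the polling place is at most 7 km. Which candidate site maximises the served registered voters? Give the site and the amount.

South, covering 1200

Coverage radius r = 7 km; a point is covered iff (Δx)²+(Δy)² ≤ 7² = 49.
  North (6, 6): covers {Epsilon} → 80
  South (5, 11): covers {Alpha, Beta, Gamma, Delta, Epsilon} → 1200
  East (14, 13): covers {Epsilon, Zeta} → 100
Maximum coverage at South: 1200 registered voters.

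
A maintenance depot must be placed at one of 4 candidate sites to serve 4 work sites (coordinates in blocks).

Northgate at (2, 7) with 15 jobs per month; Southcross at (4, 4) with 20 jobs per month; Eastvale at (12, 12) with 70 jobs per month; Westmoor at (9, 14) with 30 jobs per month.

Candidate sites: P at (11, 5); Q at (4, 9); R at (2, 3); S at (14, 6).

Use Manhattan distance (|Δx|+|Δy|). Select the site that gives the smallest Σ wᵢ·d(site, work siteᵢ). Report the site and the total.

P, total 1215 blocks

Total weighted distance at each candidate:
  P (11, 5): total = 1215
  Q (4, 9): total = 1230
  R (2, 3): total = 1990
  S (14, 6): total = 1385
Minimum is at P with total 1215 blocks.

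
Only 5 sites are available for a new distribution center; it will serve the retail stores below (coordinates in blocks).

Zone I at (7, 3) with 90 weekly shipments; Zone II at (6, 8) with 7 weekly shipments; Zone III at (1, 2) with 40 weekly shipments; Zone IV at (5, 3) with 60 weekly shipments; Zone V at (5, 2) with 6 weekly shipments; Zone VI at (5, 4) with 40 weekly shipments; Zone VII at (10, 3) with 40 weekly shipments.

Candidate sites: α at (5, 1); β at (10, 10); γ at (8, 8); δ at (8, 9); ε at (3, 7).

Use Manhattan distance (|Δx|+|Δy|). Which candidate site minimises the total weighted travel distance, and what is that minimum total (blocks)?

α, total 1142 blocks

Total weighted distance at each candidate:
  α (5, 1): total = 1142
  β (10, 10): total = 3140
  γ (8, 8): total = 2168
  δ (8, 9): total = 2451
  ε (3, 7): total = 2070
Minimum is at α with total 1142 blocks.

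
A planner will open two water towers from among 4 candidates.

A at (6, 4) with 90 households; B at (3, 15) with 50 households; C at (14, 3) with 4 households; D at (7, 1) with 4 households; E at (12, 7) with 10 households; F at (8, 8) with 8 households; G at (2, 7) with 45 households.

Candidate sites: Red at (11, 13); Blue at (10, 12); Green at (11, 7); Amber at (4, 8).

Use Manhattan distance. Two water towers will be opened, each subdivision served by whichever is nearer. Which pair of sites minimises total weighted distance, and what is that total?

Evaluate every pair (each demand assigned to the nearer of the two):
  {Green, Amber}: total = 1185
  {Red, Amber}: total = 1269
  {Blue, Amber}: total = 1269
  {Red, Green}: total = 1735
  {Blue, Green}: total = 1735
  {Red, Blue}: total = 2391
Best pair: {Green, Amber} with total 1185.

{Green, Amber}, total 1185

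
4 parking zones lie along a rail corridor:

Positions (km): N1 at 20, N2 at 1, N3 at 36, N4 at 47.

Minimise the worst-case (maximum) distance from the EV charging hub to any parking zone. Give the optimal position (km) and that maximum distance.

The 1-center on a line is the midpoint of the two extreme points: leftmost at 1, rightmost at 47.
Optimal location = (1 + 47)/2 = 24; maximum distance = (47 − 1)/2 = 23.

location 24, max distance 23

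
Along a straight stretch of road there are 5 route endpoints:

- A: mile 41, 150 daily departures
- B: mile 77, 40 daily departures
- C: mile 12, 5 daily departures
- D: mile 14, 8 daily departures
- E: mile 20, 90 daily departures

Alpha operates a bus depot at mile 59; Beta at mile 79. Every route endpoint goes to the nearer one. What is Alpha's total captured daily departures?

The indifferent point is the midpoint (59+79)/2 = 69; route endpoints left of it (closer to Alpha at 59) go to Alpha, those right go to Beta.
  C at 12 (w=5) → Alpha
  D at 14 (w=8) → Alpha
  E at 20 (w=90) → Alpha
  A at 41 (w=150) → Alpha
  B at 77 (w=40) → Beta
Alpha captures 253; Beta captures 40.

253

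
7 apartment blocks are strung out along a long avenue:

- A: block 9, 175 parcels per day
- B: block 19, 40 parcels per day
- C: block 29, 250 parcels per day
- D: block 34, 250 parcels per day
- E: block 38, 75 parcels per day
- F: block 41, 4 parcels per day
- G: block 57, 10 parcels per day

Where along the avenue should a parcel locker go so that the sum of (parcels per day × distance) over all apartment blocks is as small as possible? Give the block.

x = 29

For a sum of weighted absolute distances on a line, the optimum is the weighted median (not the mean). Total weight W = 804; half-weight = 402.
Sort by position and accumulate weight:
  block 9 (A, w=175) → cum 175
  block 19 (B, w=40) → cum 215
  block 29 (C, w=250) → cum 465  ≥ 402 → median here
  block 34 (D, w=250) → cum 715
  block 38 (E, w=75) → cum 790
  block 41 (F, w=4) → cum 794
  block 57 (G, w=10) → cum 804
Optimal location: block 29.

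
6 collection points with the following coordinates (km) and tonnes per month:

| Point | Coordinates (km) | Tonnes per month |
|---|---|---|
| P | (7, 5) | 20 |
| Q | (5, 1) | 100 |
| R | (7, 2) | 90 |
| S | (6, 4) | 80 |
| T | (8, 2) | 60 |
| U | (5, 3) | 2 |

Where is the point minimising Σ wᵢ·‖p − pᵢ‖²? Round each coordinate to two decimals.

The minimiser of Σwᵢ‖p−pᵢ‖² is the weighted centroid p* = (Σwᵢpᵢ)/(Σwᵢ).
Σwᵢ = 352.
Σwᵢxᵢ = 20·7 + 100·5 + 90·7 + 80·6 + 60·8 + 2·5 = 2240.
Σwᵢyᵢ = 20·5 + 100·1 + 90·2 + 80·4 + 60·2 + 2·3 = 826.
x* = 2240/352 = 6.36, y* = 826/352 = 2.35.

(6.36, 2.35)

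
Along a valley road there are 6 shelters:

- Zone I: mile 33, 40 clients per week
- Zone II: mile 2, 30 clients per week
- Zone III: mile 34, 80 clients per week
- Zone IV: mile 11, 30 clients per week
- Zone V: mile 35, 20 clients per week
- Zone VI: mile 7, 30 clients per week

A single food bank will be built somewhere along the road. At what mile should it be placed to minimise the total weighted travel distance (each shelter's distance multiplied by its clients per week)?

x = 33

For a sum of weighted absolute distances on a line, the optimum is the weighted median (not the mean). Total weight W = 230; half-weight = 115.
Sort by position and accumulate weight:
  mile 2 (Zone II, w=30) → cum 30
  mile 7 (Zone VI, w=30) → cum 60
  mile 11 (Zone IV, w=30) → cum 90
  mile 33 (Zone I, w=40) → cum 130  ≥ 115 → median here
  mile 34 (Zone III, w=80) → cum 210
  mile 35 (Zone V, w=20) → cum 230
Optimal location: mile 33.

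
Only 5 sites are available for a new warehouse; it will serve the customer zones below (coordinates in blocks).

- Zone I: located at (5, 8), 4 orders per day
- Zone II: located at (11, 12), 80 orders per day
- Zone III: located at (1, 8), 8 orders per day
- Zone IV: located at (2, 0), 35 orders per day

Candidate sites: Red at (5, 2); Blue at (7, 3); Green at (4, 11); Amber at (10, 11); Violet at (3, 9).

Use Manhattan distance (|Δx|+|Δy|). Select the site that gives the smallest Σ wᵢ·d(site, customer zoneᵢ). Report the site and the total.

Amber, total 953 blocks

Total weighted distance at each candidate:
  Red (5, 2): total = 1559
  Blue (7, 3): total = 1436
  Green (4, 11): total = 1159
  Amber (10, 11): total = 953
  Violet (3, 9): total = 1266
Minimum is at Amber with total 953 blocks.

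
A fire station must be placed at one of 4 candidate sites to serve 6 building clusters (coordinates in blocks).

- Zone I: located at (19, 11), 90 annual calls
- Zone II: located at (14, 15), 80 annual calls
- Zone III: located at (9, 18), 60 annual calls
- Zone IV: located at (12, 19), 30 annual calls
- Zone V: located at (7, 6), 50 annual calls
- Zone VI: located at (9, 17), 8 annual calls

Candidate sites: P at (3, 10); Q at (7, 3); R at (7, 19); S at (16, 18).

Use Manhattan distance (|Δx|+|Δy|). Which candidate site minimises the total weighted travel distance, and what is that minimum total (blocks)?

S, total 2984 blocks

Total weighted distance at each candidate:
  P (3, 10): total = 4694
  Q (7, 3): total = 5248
  R (7, 19): total = 3692
  S (16, 18): total = 2984
Minimum is at S with total 2984 blocks.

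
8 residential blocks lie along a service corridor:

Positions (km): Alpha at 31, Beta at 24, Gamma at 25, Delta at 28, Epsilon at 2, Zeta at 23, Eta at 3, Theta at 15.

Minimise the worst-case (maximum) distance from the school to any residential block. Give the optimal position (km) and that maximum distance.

The 1-center on a line is the midpoint of the two extreme points: leftmost at 2, rightmost at 31.
Optimal location = (2 + 31)/2 = 16.5; maximum distance = (31 − 2)/2 = 14.5.

location 16.5, max distance 14.5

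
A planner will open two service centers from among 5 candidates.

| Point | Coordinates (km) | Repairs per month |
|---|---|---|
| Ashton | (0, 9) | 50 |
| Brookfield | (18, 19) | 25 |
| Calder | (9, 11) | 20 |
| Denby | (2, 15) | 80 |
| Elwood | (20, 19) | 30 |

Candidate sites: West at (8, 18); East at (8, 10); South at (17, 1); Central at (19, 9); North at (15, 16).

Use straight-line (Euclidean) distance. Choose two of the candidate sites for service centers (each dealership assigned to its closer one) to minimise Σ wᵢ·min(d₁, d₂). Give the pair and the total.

Evaluate every pair (each demand assigned to the nearer of the two):
  {East, North}: total = 1337.2
  {West, North}: total = 1561.2
  {West, East}: total = 1580.5
  {East, Central}: total = 1609.0
  {West, Central}: total = 1832.9
  {East, South}: total = 1842.6
  {West, South}: total = 1892.7
  {South, North}: total = 2307.9
  {Central, North}: total = 2307.9
  {South, Central}: total = 3138.3
Best pair: {East, North} with total 1337.2.

{East, North}, total 1337.2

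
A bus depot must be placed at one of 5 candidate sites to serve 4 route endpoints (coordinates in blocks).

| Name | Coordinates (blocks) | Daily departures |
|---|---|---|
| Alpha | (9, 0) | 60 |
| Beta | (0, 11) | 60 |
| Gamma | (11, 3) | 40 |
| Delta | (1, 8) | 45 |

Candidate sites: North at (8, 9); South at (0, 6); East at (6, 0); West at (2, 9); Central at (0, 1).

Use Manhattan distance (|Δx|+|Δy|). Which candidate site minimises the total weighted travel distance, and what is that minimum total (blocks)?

West, total 1890 blocks

Total weighted distance at each candidate:
  North (8, 9): total = 1920
  South (0, 6): total = 1895
  East (6, 0): total = 2105
  West (2, 9): total = 1890
  Central (0, 1): total = 2080
Minimum is at West with total 1890 blocks.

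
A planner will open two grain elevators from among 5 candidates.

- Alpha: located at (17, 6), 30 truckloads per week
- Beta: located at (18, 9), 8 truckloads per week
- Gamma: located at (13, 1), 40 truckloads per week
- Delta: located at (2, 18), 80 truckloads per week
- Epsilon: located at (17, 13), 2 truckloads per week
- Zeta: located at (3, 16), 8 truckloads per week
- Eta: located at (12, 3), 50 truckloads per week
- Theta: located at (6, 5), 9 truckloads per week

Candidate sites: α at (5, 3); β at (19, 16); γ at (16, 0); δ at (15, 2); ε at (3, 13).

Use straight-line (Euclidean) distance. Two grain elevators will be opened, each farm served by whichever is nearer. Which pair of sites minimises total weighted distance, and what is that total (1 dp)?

Evaluate every pair (each demand assigned to the nearer of the two):
  {δ, ε}: total = 973.8
  {γ, ε}: total = 1167.6
  {α, ε}: total = 1645.5
  {α, δ}: total = 1814.1
  {α, γ}: total = 2007.9
  {β, δ}: total = 2028.3
  {β, ε}: total = 2176.0
  {β, γ}: total = 2220.8
  {γ, δ}: total = 2347.1
  {α, β}: total = 2398.7
Best pair: {δ, ε} with total 973.8.

{δ, ε}, total 973.8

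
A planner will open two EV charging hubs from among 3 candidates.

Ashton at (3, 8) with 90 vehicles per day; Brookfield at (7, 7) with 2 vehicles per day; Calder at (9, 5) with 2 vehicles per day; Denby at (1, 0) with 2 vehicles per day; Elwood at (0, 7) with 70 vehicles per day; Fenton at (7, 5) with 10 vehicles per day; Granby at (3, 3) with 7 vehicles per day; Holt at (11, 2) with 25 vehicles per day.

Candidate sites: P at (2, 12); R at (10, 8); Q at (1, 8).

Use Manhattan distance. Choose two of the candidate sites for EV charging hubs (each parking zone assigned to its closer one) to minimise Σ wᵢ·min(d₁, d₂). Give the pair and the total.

Evaluate every pair (each demand assigned to the nearer of the two):
  {R, Q}: total = 636
  {P, Q}: total = 911
  {P, R}: total = 1287
Best pair: {R, Q} with total 636.

{R, Q}, total 636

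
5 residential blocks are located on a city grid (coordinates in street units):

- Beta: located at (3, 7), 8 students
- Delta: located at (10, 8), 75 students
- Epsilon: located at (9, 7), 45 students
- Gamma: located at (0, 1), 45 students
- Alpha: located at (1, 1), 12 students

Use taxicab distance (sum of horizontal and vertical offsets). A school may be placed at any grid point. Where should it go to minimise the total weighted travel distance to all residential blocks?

Manhattan distance separates: Σwᵢ(|x−xᵢ|+|y−yᵢ|) = Σwᵢ|x−xᵢ| + Σwᵢ|y−yᵢ|, so x and y are optimised independently as 1-D weighted medians.
Total weight W = 185; half = 92.5.
x-coordinate, sorted with cumulative weight:
  x=0 (Gamma, w=45) cum 45
  x=1 (Alpha, w=12) cum 57
  x=3 (Beta, w=8) cum 65
  x=9 (Epsilon, w=45) cum 110  ← median
  x=10 (Delta, w=75) cum 185
⇒ x* = 9
y-coordinate, sorted with cumulative weight:
  y=1 (Gamma, w=45) cum 45
  y=1 (Alpha, w=12) cum 57
  y=7 (Beta, w=8) cum 65
  y=7 (Epsilon, w=45) cum 110  ← median
  y=8 (Delta, w=75) cum 185
⇒ y* = 7

(9, 7)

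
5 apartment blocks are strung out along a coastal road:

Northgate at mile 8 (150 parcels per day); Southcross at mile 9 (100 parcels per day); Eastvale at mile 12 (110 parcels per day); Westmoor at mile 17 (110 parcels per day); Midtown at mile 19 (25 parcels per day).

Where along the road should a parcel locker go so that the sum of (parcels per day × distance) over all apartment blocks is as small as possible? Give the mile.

For a sum of weighted absolute distances on a line, the optimum is the weighted median (not the mean). Total weight W = 495; half-weight = 247.5.
Sort by position and accumulate weight:
  mile 8 (Northgate, w=150) → cum 150
  mile 9 (Southcross, w=100) → cum 250  ≥ 247.5 → median here
  mile 12 (Eastvale, w=110) → cum 360
  mile 17 (Westmoor, w=110) → cum 470
  mile 19 (Midtown, w=25) → cum 495
Optimal location: mile 9.

x = 9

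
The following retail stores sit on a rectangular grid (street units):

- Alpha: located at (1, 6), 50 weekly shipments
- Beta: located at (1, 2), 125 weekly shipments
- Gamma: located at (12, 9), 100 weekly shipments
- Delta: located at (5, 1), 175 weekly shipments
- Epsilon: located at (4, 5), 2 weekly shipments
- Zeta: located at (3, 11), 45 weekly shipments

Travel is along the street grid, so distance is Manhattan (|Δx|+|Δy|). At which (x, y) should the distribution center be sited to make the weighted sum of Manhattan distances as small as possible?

(5, 2)

Manhattan distance separates: Σwᵢ(|x−xᵢ|+|y−yᵢ|) = Σwᵢ|x−xᵢ| + Σwᵢ|y−yᵢ|, so x and y are optimised independently as 1-D weighted medians.
Total weight W = 497; half = 248.5.
x-coordinate, sorted with cumulative weight:
  x=1 (Alpha, w=50) cum 50
  x=1 (Beta, w=125) cum 175
  x=3 (Zeta, w=45) cum 220
  x=4 (Epsilon, w=2) cum 222
  x=5 (Delta, w=175) cum 397  ← median
  x=12 (Gamma, w=100) cum 497
⇒ x* = 5
y-coordinate, sorted with cumulative weight:
  y=1 (Delta, w=175) cum 175
  y=2 (Beta, w=125) cum 300  ← median
  y=5 (Epsilon, w=2) cum 302
  y=6 (Alpha, w=50) cum 352
  y=9 (Gamma, w=100) cum 452
  y=11 (Zeta, w=45) cum 497
⇒ y* = 2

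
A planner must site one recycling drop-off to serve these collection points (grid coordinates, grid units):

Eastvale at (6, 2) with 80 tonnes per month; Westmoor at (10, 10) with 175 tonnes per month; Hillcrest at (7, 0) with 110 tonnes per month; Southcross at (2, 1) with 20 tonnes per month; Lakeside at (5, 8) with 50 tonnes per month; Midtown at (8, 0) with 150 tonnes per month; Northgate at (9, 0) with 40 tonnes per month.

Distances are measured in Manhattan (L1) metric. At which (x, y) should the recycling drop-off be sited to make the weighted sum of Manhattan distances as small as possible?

(8, 1)

Manhattan distance separates: Σwᵢ(|x−xᵢ|+|y−yᵢ|) = Σwᵢ|x−xᵢ| + Σwᵢ|y−yᵢ|, so x and y are optimised independently as 1-D weighted medians.
Total weight W = 625; half = 312.5.
x-coordinate, sorted with cumulative weight:
  x=2 (Southcross, w=20) cum 20
  x=5 (Lakeside, w=50) cum 70
  x=6 (Eastvale, w=80) cum 150
  x=7 (Hillcrest, w=110) cum 260
  x=8 (Midtown, w=150) cum 410  ← median
  x=9 (Northgate, w=40) cum 450
  x=10 (Westmoor, w=175) cum 625
⇒ x* = 8
y-coordinate, sorted with cumulative weight:
  y=0 (Hillcrest, w=110) cum 110
  y=0 (Midtown, w=150) cum 260
  y=0 (Northgate, w=40) cum 300
  y=1 (Southcross, w=20) cum 320  ← median
  y=2 (Eastvale, w=80) cum 400
  y=8 (Lakeside, w=50) cum 450
  y=10 (Westmoor, w=175) cum 625
⇒ y* = 1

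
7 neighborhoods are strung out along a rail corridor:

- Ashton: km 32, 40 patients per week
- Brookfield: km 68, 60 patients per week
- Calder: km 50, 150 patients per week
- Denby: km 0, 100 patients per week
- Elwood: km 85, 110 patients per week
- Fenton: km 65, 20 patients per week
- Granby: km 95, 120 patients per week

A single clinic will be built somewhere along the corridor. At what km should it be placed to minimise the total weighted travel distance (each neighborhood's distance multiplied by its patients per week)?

x = 65

For a sum of weighted absolute distances on a line, the optimum is the weighted median (not the mean). Total weight W = 600; half-weight = 300.
Sort by position and accumulate weight:
  km 0 (Denby, w=100) → cum 100
  km 32 (Ashton, w=40) → cum 140
  km 50 (Calder, w=150) → cum 290
  km 65 (Fenton, w=20) → cum 310  ≥ 300 → median here
  km 68 (Brookfield, w=60) → cum 370
  km 85 (Elwood, w=110) → cum 480
  km 95 (Granby, w=120) → cum 600
Optimal location: km 65.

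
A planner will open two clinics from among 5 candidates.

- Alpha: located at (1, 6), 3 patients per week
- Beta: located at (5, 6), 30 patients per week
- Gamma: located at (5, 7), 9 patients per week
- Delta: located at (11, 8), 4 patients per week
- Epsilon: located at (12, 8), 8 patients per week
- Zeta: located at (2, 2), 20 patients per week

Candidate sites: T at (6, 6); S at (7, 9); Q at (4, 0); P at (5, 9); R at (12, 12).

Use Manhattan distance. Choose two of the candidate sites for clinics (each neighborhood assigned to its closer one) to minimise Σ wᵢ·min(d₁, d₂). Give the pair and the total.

Evaluate every pair (each demand assigned to the nearer of the two):
  {T, Q}: total = 235
  {T, R}: total = 275
  {T, S}: total = 291
  {Q, P}: total = 301
  {T, P}: total = 315
  {S, Q}: total = 361
  {P, R}: total = 381
  {S, P}: total = 397
  {Q, R}: total = 441
  {S, R}: total = 505
Best pair: {T, Q} with total 235.

{T, Q}, total 235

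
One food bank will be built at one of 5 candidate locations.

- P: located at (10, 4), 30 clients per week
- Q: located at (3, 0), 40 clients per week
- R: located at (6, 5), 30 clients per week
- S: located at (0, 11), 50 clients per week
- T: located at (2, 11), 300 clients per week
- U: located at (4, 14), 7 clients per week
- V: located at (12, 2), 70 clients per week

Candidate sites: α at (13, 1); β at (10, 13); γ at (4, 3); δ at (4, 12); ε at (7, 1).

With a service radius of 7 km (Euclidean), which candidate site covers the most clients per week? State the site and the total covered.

δ, covering 357

Coverage radius r = 7 km; a point is covered iff (Δx)²+(Δy)² ≤ 7² = 49.
  α (13, 1): covers {P, V} → 100
  β (10, 13): covers {U} → 7
  γ (4, 3): covers {P, Q, R} → 100
  δ (4, 12): covers {S, T, U} → 357
  ε (7, 1): covers {P, Q, R, V} → 170
Maximum coverage at δ: 357 clients per week.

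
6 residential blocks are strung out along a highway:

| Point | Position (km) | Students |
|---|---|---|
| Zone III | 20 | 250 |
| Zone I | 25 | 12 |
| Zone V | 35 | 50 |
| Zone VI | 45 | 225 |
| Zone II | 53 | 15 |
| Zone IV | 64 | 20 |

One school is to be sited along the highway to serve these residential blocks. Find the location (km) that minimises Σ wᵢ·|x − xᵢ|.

For a sum of weighted absolute distances on a line, the optimum is the weighted median (not the mean). Total weight W = 572; half-weight = 286.
Sort by position and accumulate weight:
  km 20 (Zone III, w=250) → cum 250
  km 25 (Zone I, w=12) → cum 262
  km 35 (Zone V, w=50) → cum 312  ≥ 286 → median here
  km 45 (Zone VI, w=225) → cum 537
  km 53 (Zone II, w=15) → cum 552
  km 64 (Zone IV, w=20) → cum 572
Optimal location: km 35.

x = 35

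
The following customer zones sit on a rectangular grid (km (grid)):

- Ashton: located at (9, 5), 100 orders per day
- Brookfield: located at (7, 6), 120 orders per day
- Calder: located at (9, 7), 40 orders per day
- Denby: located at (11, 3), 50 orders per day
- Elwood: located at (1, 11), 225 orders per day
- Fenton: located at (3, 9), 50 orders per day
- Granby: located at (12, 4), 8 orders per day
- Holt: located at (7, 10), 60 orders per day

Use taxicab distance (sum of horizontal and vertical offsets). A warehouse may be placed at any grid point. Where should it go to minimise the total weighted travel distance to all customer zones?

(7, 9)

Manhattan distance separates: Σwᵢ(|x−xᵢ|+|y−yᵢ|) = Σwᵢ|x−xᵢ| + Σwᵢ|y−yᵢ|, so x and y are optimised independently as 1-D weighted medians.
Total weight W = 653; half = 326.5.
x-coordinate, sorted with cumulative weight:
  x=1 (Elwood, w=225) cum 225
  x=3 (Fenton, w=50) cum 275
  x=7 (Brookfield, w=120) cum 395  ← median
  x=7 (Holt, w=60) cum 455
  x=9 (Ashton, w=100) cum 555
  x=9 (Calder, w=40) cum 595
  x=11 (Denby, w=50) cum 645
  x=12 (Granby, w=8) cum 653
⇒ x* = 7
y-coordinate, sorted with cumulative weight:
  y=3 (Denby, w=50) cum 50
  y=4 (Granby, w=8) cum 58
  y=5 (Ashton, w=100) cum 158
  y=6 (Brookfield, w=120) cum 278
  y=7 (Calder, w=40) cum 318
  y=9 (Fenton, w=50) cum 368  ← median
  y=10 (Holt, w=60) cum 428
  y=11 (Elwood, w=225) cum 653
⇒ y* = 9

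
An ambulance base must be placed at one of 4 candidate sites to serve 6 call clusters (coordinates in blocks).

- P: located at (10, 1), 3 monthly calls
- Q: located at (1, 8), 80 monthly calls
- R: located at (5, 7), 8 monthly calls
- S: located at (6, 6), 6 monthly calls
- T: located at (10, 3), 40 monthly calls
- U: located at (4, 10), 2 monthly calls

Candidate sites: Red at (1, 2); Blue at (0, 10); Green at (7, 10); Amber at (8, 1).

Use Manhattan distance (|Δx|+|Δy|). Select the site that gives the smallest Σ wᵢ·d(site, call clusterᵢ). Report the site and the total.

Total weighted distance at each candidate:
  Red (1, 2): total = 1058
  Blue (0, 10): total = 1109
  Green (7, 10): total = 1152
  Amber (8, 1): total = 1426
Minimum is at Red with total 1058 blocks.

Red, total 1058 blocks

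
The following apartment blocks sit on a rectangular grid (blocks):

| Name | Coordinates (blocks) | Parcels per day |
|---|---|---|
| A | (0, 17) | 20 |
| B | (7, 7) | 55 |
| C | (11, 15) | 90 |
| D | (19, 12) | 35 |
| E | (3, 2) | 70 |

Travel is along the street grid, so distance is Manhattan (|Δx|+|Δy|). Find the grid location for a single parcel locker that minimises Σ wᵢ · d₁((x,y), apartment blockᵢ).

Manhattan distance separates: Σwᵢ(|x−xᵢ|+|y−yᵢ|) = Σwᵢ|x−xᵢ| + Σwᵢ|y−yᵢ|, so x and y are optimised independently as 1-D weighted medians.
Total weight W = 270; half = 135.
x-coordinate, sorted with cumulative weight:
  x=0 (A, w=20) cum 20
  x=3 (E, w=70) cum 90
  x=7 (B, w=55) cum 145  ← median
  x=11 (C, w=90) cum 235
  x=19 (D, w=35) cum 270
⇒ x* = 7
y-coordinate, sorted with cumulative weight:
  y=2 (E, w=70) cum 70
  y=7 (B, w=55) cum 125
  y=12 (D, w=35) cum 160  ← median
  y=15 (C, w=90) cum 250
  y=17 (A, w=20) cum 270
⇒ y* = 12

(7, 12)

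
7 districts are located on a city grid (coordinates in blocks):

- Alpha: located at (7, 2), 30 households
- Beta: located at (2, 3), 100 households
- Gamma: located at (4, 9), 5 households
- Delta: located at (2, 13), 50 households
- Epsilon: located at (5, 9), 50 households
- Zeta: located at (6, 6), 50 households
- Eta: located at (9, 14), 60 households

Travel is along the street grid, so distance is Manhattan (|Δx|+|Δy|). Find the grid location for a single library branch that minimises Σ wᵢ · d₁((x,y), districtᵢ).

(5, 6)

Manhattan distance separates: Σwᵢ(|x−xᵢ|+|y−yᵢ|) = Σwᵢ|x−xᵢ| + Σwᵢ|y−yᵢ|, so x and y are optimised independently as 1-D weighted medians.
Total weight W = 345; half = 172.5.
x-coordinate, sorted with cumulative weight:
  x=2 (Beta, w=100) cum 100
  x=2 (Delta, w=50) cum 150
  x=4 (Gamma, w=5) cum 155
  x=5 (Epsilon, w=50) cum 205  ← median
  x=6 (Zeta, w=50) cum 255
  x=7 (Alpha, w=30) cum 285
  x=9 (Eta, w=60) cum 345
⇒ x* = 5
y-coordinate, sorted with cumulative weight:
  y=2 (Alpha, w=30) cum 30
  y=3 (Beta, w=100) cum 130
  y=6 (Zeta, w=50) cum 180  ← median
  y=9 (Gamma, w=5) cum 185
  y=9 (Epsilon, w=50) cum 235
  y=13 (Delta, w=50) cum 285
  y=14 (Eta, w=60) cum 345
⇒ y* = 6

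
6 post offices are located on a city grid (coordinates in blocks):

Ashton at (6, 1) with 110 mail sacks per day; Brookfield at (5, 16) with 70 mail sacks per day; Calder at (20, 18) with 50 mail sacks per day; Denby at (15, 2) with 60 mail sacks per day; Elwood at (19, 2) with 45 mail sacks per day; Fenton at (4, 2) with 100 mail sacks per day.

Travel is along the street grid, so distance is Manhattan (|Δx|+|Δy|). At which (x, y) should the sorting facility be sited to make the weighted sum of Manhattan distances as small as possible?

(6, 2)

Manhattan distance separates: Σwᵢ(|x−xᵢ|+|y−yᵢ|) = Σwᵢ|x−xᵢ| + Σwᵢ|y−yᵢ|, so x and y are optimised independently as 1-D weighted medians.
Total weight W = 435; half = 217.5.
x-coordinate, sorted with cumulative weight:
  x=4 (Fenton, w=100) cum 100
  x=5 (Brookfield, w=70) cum 170
  x=6 (Ashton, w=110) cum 280  ← median
  x=15 (Denby, w=60) cum 340
  x=19 (Elwood, w=45) cum 385
  x=20 (Calder, w=50) cum 435
⇒ x* = 6
y-coordinate, sorted with cumulative weight:
  y=1 (Ashton, w=110) cum 110
  y=2 (Denby, w=60) cum 170
  y=2 (Elwood, w=45) cum 215
  y=2 (Fenton, w=100) cum 315  ← median
  y=16 (Brookfield, w=70) cum 385
  y=18 (Calder, w=50) cum 435
⇒ y* = 2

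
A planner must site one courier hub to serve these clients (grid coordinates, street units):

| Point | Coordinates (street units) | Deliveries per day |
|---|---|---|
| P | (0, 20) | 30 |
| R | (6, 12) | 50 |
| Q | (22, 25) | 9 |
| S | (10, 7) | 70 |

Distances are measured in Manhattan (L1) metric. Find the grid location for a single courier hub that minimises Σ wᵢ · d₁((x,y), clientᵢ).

(6, 12)

Manhattan distance separates: Σwᵢ(|x−xᵢ|+|y−yᵢ|) = Σwᵢ|x−xᵢ| + Σwᵢ|y−yᵢ|, so x and y are optimised independently as 1-D weighted medians.
Total weight W = 159; half = 79.5.
x-coordinate, sorted with cumulative weight:
  x=0 (P, w=30) cum 30
  x=6 (R, w=50) cum 80  ← median
  x=10 (S, w=70) cum 150
  x=22 (Q, w=9) cum 159
⇒ x* = 6
y-coordinate, sorted with cumulative weight:
  y=7 (S, w=70) cum 70
  y=12 (R, w=50) cum 120  ← median
  y=20 (P, w=30) cum 150
  y=25 (Q, w=9) cum 159
⇒ y* = 12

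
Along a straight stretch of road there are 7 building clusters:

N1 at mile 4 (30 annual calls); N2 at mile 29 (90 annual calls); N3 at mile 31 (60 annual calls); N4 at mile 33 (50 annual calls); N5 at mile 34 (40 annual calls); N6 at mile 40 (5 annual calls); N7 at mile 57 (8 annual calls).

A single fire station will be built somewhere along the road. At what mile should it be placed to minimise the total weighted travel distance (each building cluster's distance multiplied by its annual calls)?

x = 31

For a sum of weighted absolute distances on a line, the optimum is the weighted median (not the mean). Total weight W = 283; half-weight = 141.5.
Sort by position and accumulate weight:
  mile 4 (N1, w=30) → cum 30
  mile 29 (N2, w=90) → cum 120
  mile 31 (N3, w=60) → cum 180  ≥ 141.5 → median here
  mile 33 (N4, w=50) → cum 230
  mile 34 (N5, w=40) → cum 270
  mile 40 (N6, w=5) → cum 275
  mile 57 (N7, w=8) → cum 283
Optimal location: mile 31.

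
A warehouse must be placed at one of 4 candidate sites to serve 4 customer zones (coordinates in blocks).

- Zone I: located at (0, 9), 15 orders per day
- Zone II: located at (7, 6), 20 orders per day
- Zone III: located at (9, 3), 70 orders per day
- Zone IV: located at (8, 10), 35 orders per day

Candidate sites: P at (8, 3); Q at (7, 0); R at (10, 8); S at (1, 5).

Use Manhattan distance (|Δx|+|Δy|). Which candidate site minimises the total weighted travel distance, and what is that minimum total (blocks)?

P, total 605 blocks

Total weighted distance at each candidate:
  P (8, 3): total = 605
  Q (7, 0): total = 1095
  R (10, 8): total = 825
  S (1, 5): total = 1335
Minimum is at P with total 605 blocks.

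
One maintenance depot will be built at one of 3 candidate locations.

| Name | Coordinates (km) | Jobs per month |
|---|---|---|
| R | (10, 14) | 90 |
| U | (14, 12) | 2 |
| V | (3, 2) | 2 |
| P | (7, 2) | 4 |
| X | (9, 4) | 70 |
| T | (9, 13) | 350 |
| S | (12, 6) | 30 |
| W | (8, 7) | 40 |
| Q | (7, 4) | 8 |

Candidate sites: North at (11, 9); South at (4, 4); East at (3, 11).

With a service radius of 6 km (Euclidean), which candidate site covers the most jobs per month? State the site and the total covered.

Coverage radius r = 6 km; a point is covered iff (Δx)²+(Δy)² ≤ 6² = 36.
  North (11, 9): covers {R, U, X, T, S, W} → 582
  South (4, 4): covers {V, P, X, W, Q} → 124
  East (3, 11): covers {none} → 0
Maximum coverage at North: 582 jobs per month.

North, covering 582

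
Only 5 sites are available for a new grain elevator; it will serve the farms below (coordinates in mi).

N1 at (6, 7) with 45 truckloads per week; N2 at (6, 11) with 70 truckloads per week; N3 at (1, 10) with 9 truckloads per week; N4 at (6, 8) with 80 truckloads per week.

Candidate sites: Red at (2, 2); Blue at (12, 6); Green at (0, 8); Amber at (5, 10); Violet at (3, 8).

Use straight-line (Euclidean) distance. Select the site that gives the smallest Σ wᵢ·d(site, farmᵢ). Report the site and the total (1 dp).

Amber, total 456.2 mi

Total weighted distance at each candidate:
  Red (2, 2): total = 1627.0
  Blue (12, 6): total = 1431.7
  Green (0, 8): total = 1243.4
  Amber (5, 10): total = 456.2
  Violet (3, 8): total = 704.7
Minimum is at Amber with total 456.2 mi.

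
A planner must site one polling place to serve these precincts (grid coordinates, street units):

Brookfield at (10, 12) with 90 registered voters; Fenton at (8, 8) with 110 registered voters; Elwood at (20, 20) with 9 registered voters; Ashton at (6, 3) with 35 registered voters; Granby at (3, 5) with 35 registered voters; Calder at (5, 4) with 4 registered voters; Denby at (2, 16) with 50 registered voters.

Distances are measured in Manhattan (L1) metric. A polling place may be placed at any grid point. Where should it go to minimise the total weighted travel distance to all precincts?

(8, 8)

Manhattan distance separates: Σwᵢ(|x−xᵢ|+|y−yᵢ|) = Σwᵢ|x−xᵢ| + Σwᵢ|y−yᵢ|, so x and y are optimised independently as 1-D weighted medians.
Total weight W = 333; half = 166.5.
x-coordinate, sorted with cumulative weight:
  x=2 (Denby, w=50) cum 50
  x=3 (Granby, w=35) cum 85
  x=5 (Calder, w=4) cum 89
  x=6 (Ashton, w=35) cum 124
  x=8 (Fenton, w=110) cum 234  ← median
  x=10 (Brookfield, w=90) cum 324
  x=20 (Elwood, w=9) cum 333
⇒ x* = 8
y-coordinate, sorted with cumulative weight:
  y=3 (Ashton, w=35) cum 35
  y=4 (Calder, w=4) cum 39
  y=5 (Granby, w=35) cum 74
  y=8 (Fenton, w=110) cum 184  ← median
  y=12 (Brookfield, w=90) cum 274
  y=16 (Denby, w=50) cum 324
  y=20 (Elwood, w=9) cum 333
⇒ y* = 8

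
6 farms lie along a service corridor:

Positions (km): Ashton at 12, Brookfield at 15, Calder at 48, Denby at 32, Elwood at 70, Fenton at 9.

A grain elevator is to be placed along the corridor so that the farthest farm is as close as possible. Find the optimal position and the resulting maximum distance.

The 1-center on a line is the midpoint of the two extreme points: leftmost at 9, rightmost at 70.
Optimal location = (9 + 70)/2 = 39.5; maximum distance = (70 − 9)/2 = 30.5.

location 39.5, max distance 30.5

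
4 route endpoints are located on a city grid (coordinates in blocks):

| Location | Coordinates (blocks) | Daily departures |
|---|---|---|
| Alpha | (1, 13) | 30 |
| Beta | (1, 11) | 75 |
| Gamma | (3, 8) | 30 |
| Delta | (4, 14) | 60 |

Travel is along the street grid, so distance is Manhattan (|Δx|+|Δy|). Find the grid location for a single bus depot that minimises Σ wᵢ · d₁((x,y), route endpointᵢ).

(1, 11)

Manhattan distance separates: Σwᵢ(|x−xᵢ|+|y−yᵢ|) = Σwᵢ|x−xᵢ| + Σwᵢ|y−yᵢ|, so x and y are optimised independently as 1-D weighted medians.
Total weight W = 195; half = 97.5.
x-coordinate, sorted with cumulative weight:
  x=1 (Alpha, w=30) cum 30
  x=1 (Beta, w=75) cum 105  ← median
  x=3 (Gamma, w=30) cum 135
  x=4 (Delta, w=60) cum 195
⇒ x* = 1
y-coordinate, sorted with cumulative weight:
  y=8 (Gamma, w=30) cum 30
  y=11 (Beta, w=75) cum 105  ← median
  y=13 (Alpha, w=30) cum 135
  y=14 (Delta, w=60) cum 195
⇒ y* = 11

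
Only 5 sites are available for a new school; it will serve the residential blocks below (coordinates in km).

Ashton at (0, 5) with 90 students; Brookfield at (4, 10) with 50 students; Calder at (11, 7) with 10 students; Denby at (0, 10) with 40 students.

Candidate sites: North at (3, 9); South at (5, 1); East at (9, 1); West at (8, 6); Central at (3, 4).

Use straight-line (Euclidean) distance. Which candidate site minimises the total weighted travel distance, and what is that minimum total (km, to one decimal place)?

Total weighted distance at each candidate:
  North (3, 9): total = 729.7
  South (5, 1): total = 1525.7
  East (9, 1): total = 1973.5
  West (8, 6): total = 1397.8
  Central (3, 4): total = 942.5
Minimum is at North with total 729.7 km.

North, total 729.7 km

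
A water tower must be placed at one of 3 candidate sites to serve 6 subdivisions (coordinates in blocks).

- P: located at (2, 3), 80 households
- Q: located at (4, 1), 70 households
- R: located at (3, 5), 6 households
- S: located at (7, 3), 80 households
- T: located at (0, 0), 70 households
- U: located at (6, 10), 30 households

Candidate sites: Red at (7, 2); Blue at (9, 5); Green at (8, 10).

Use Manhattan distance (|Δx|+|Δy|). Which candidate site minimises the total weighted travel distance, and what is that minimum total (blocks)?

Red, total 1782 blocks

Total weighted distance at each candidate:
  Red (7, 2): total = 1782
  Blue (9, 5): total = 2926
  Green (8, 10): total = 3970
Minimum is at Red with total 1782 blocks.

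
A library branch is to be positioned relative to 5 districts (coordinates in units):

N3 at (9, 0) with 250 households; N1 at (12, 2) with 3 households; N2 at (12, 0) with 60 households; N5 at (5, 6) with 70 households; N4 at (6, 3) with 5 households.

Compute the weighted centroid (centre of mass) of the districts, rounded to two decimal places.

(8.73, 1.14)

The minimiser of Σwᵢ‖p−pᵢ‖² is the weighted centroid p* = (Σwᵢpᵢ)/(Σwᵢ).
Σwᵢ = 388.
Σwᵢxᵢ = 250·9 + 3·12 + 60·12 + 70·5 + 5·6 = 3386.
Σwᵢyᵢ = 250·0 + 3·2 + 60·0 + 70·6 + 5·3 = 441.
x* = 3386/388 = 8.73, y* = 441/388 = 1.14.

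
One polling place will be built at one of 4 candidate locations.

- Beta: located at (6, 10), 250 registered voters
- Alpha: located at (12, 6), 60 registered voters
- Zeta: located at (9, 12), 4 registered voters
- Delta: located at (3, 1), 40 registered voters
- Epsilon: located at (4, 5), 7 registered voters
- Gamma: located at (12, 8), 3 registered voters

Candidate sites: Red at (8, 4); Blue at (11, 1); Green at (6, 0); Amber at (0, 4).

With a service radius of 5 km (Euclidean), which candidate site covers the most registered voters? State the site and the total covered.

Coverage radius r = 5 km; a point is covered iff (Δx)²+(Δy)² ≤ 5² = 25.
  Red (8, 4): covers {Alpha, Epsilon} → 67
  Blue (11, 1): covers {none} → 0
  Green (6, 0): covers {Delta} → 40
  Amber (0, 4): covers {Delta, Epsilon} → 47
Maximum coverage at Red: 67 registered voters.

Red, covering 67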